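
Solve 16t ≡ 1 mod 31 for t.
Since 31 is prime, by Fermat 16^(-1) ≡ 16^{29} ≡ 2 mod 31. Verify: 16 × 2 = 32 ≡ 1 mod 31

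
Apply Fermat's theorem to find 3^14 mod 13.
By Fermat: 3^{12} ≡ 1 mod 13. So 3^{14} = 3^{12} · 3^{2} ≡ 3^{2} ≡ 9 mod 13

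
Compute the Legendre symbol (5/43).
(5/43) = 5^{21} mod 43 = -1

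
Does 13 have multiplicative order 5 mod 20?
Powers of 13 mod 20: 13^1≡13, 13^2≡9, 13^3≡17, 13^4≡1. Already 13^4≡1, so the order is 4 < 5. No, the actual order is 4.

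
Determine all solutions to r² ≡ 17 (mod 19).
The square roots of 17 mod 19 are 6 and 13. Verify: 6² = 36 ≡ 17 (mod 19)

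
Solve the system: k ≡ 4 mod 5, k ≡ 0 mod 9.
M = 5 × 9 = 45. M₁ = 9, y₁ ≡ 4 mod 5. M₂ = 5, y₂ ≡ 2 mod 9. k = 4×9×4 + 0×5×2 ≡ 9 mod 45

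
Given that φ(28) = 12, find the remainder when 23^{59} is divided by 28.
By Euler: 23^{12} ≡ 1 mod 28 since gcd(23, 28) = 1. 59 = 4×12 + 11. So 23^{59} ≡ 23^{11} ≡ 11 mod 28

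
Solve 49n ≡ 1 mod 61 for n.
Since 61 is prime, by Fermat 49^(-1) ≡ 49^{59} ≡ 5 mod 61. Verify: 49 × 5 = 245 ≡ 1 mod 61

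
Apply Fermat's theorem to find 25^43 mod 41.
By Fermat: 25^{40} ≡ 1 mod 41. So 25^{43} = 25^{40} · 25^{3} ≡ 25^{3} ≡ 4 mod 41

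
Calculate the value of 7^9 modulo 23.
By repeated squaring (mod 23): 7^{1}≡7, 7^{2}≡3, 7^{4}≡9, 7^{8}≡12. Then 7^{9} = 7^{8+1} ≡ 12 × 7 ≡ 15 (mod 23)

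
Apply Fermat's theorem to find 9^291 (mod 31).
By Fermat: 9^{30} ≡ 1 (mod 31). 291 ≡ 21 (mod 30). So 9^{291} ≡ 9^{21} ≡ 8 (mod 31)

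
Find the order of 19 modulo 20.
Powers of 19 mod 20: 19^1≡19, 19^2≡1. So the order of 19 is 2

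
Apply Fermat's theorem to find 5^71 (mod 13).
By Fermat: 5^{12} ≡ 1 (mod 13). 71 = 5×12 + 11. So 5^{71} ≡ 5^{11} ≡ 8 (mod 13)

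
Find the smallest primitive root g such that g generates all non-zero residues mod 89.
g = 3. For each prime q|88: 3^{44}≡88, 3^{8}≡64, none ≡ 1, so ord_89(3) = 88 and 3 is a primitive root.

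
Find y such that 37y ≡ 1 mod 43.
Since 43 is prime, by Fermat 37^(-1) ≡ 37^{41} ≡ 7 mod 43. Verify: 37 × 7 = 259 ≡ 1 mod 43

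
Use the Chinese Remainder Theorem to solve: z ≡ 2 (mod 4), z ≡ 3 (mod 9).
M = 4 × 9 = 36. M₁ = 9, y₁ ≡ 1 (mod 4). M₂ = 4, y₂ ≡ 7 (mod 9). z = 2×9×1 + 3×4×7 ≡ 30 (mod 36)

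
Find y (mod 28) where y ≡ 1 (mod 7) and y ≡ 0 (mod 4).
M = 7 × 4 = 28. M₁ = 4, y₁ ≡ 2 (mod 7). M₂ = 7, y₂ ≡ 3 (mod 4). y = 1×4×2 + 0×7×3 ≡ 8 (mod 28)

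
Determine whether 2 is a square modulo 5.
By Euler's criterion: 2^{2} ≡ 4 mod 5. Since this equals -1 (≡ 4), 2 is not a QR.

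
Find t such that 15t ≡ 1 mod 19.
Since 19 is prime, by Fermat 15^(-1) ≡ 15^{17} ≡ 14 mod 19. Verify: 15 × 14 = 210 ≡ 1 mod 19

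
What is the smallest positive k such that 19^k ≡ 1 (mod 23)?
Powers of 19 mod 23: 19^1≡19, 19^2≡16, 19^3≡5, 19^4≡3, 19^5≡11, 19^6≡2, 19^7≡15, 19^8≡9, 19^9≡10, 19^10≡6, 19^11≡22, 19^12≡4, 19^13≡7, 19^14≡18, 19^15≡20, 19^16≡12, 19^17≡21, 19^18≡8, 19^19≡14, 19^20≡13, 19^21≡17, 19^22≡1. So the order of 19 is 22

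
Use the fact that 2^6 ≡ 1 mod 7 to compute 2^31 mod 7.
By Fermat: 2^{6} ≡ 1 mod 7. 31 = 5×6 + 1. So 2^{31} ≡ 2^{1} ≡ 2 mod 7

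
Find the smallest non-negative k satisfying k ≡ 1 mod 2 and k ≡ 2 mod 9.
M = 2 × 9 = 18. M₁ = 9, y₁ ≡ 1 mod 2. M₂ = 2, y₂ ≡ 5 mod 9. k = 1×9×1 + 2×2×5 ≡ 11 mod 18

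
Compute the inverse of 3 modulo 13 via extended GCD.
Extended GCD: 3(-4) + 13(1) = 1. So 3^(-1) ≡ -4 ≡ 9 mod 13. Verify: 3 × 9 = 27 ≡ 1 mod 13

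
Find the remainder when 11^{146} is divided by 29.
By Fermat: 11^{28} ≡ 1 (mod 29). 146 = 5×28 + 6. So 11^{146} ≡ 11^{6} ≡ 9 (mod 29)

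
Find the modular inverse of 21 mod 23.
Since 23 is prime, by Fermat 21^(-1) ≡ 21^{21} ≡ 11 mod 23. Verify: 21 × 11 = 231 ≡ 1 mod 23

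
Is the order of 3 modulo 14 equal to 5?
Powers of 3 mod 14: 3^1≡3, 3^2≡9, 3^3≡13, 3^4≡11, 3^5≡5, 3^6≡1. 3^5≡5≢1, so ord ≠ 5. No, the actual order is 6.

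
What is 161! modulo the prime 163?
(162)! = (161)! × (162) ≡ -1 (mod 163). So (161)! ≡ -1 × (162)^(-1) ≡ (-1)×(-1) = 1 (mod 163)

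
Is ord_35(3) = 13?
Powers of 3 mod 35: 3^1≡3, 3^2≡9, 3^3≡27, 3^4≡11, 3^5≡33, 3^6≡29, 3^7≡17, 3^8≡16, 3^9≡13, 3^10≡4, 3^11≡12, 3^12≡1. Already 3^12≡1, so the order is 12 < 13. No, the actual order is 12.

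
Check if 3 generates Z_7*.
ord_7(3) divides 6. For each prime q|6: 3^{3}≡6, 3^{2}≡2, none ≡ 1. So 3 has order 6 and is a primitive root mod 7.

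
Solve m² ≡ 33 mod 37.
The square roots of 33 mod 37 are 12 and 25. Verify: 12² = 144 ≡ 33 mod 37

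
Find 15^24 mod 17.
Using Fermat: 15^{16} ≡ 1 mod 17. 24 ≡ 8 mod 16. So 15^{24} ≡ 15^{8} ≡ 1 mod 17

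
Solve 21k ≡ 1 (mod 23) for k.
Since 23 is prime, by Fermat 21^(-1) ≡ 21^{21} ≡ 11 (mod 23). Verify: 21 × 11 = 231 ≡ 1 (mod 23)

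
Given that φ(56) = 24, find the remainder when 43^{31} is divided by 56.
By Euler: 43^{24} ≡ 1 (mod 56) since gcd(43, 56) = 1. 31 = 1×24 + 7. So 43^{31} ≡ 43^{7} ≡ 43 (mod 56)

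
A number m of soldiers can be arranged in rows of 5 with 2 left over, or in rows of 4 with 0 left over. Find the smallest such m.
M = 5 × 4 = 20. M₁ = 4, y₁ ≡ 4 mod 5. M₂ = 5, y₂ ≡ 1 mod 4. m = 2×4×4 + 0×5×1 ≡ 12 mod 20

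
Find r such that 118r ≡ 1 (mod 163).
Since 163 is prime, by Fermat 118^(-1) ≡ 118^{161} ≡ 134 (mod 163). Verify: 118 × 134 = 15812 ≡ 1 (mod 163)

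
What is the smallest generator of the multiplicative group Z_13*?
g = 2. For each prime q|12: 2^{6}≡12, 2^{4}≡3, none ≡ 1, so ord_13(2) = 12 and 2 is a primitive root.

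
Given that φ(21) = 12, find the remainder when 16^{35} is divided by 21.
By Euler: 16^{12} ≡ 1 mod 21 since gcd(16, 21) = 1. 35 = 2×12 + 11. So 16^{35} ≡ 16^{11} ≡ 4 mod 21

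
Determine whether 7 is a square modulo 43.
By Euler's criterion: 7^{21} ≡ 42 (mod 43). Since this equals -1 (≡ 42), 7 is not a QR.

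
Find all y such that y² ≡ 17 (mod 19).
The square roots of 17 mod 19 are 6 and 13. Verify: 6² = 36 ≡ 17 (mod 19)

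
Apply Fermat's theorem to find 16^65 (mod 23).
By Fermat: 16^{22} ≡ 1 (mod 23). 65 = 2×22 + 21. So 16^{65} ≡ 16^{21} ≡ 13 (mod 23)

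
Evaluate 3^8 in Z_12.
By repeated squaring (mod 12): 3^{1}≡3, 3^{2}≡9, 3^{4}≡9, 3^{8}≡9. So 3^{8} ≡ 9 (mod 12)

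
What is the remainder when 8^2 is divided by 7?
8^{2} = 64 ≡ 1 mod 7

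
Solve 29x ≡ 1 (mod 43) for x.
Since 43 is prime, by Fermat 29^(-1) ≡ 29^{41} ≡ 3 (mod 43). Verify: 29 × 3 = 87 ≡ 1 (mod 43)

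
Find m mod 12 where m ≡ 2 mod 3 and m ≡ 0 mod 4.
M = 3 × 4 = 12. M₁ = 4, y₁ ≡ 1 mod 3. M₂ = 3, y₂ ≡ 3 mod 4. m = 2×4×1 + 0×3×3 ≡ 8 mod 12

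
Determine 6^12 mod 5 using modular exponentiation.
Using Fermat: 6^{4} ≡ 1 mod 5. 12 ≡ 0 mod 4. So 6^{12} ≡ 6^{0} ≡ 1 mod 5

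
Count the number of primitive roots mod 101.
A prime p has φ(p-1) primitive roots; here φ(100) = 40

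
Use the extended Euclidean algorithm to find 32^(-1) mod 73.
Extended GCD: 32(16) + 73(-7) = 1. So 32^(-1) ≡ 16 (mod 73). Verify: 32 × 16 = 512 ≡ 1 (mod 73)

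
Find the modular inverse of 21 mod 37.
Since 37 is prime, by Fermat 21^(-1) ≡ 21^{35} ≡ 30 mod 37. Verify: 21 × 30 = 630 ≡ 1 mod 37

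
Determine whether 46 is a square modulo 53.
By Euler's criterion: 46^{26} ≡ 1 mod 53. Since this equals 1, 46 is a QR.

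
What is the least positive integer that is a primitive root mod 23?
g = 5. For each prime q|22: 5^{11}≡22, 5^{2}≡2, none ≡ 1, so ord_23(5) = 22 and 5 is a primitive root.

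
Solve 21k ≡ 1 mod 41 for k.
Since 41 is prime, by Fermat 21^(-1) ≡ 21^{39} ≡ 2 mod 41. Verify: 21 × 2 = 42 ≡ 1 mod 41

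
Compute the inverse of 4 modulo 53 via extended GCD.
Extended GCD: 4(-13) + 53(1) = 1. So 4^(-1) ≡ -13 ≡ 40 (mod 53). Verify: 4 × 40 = 160 ≡ 1 (mod 53)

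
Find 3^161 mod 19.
Using Fermat: 3^{18} ≡ 1 mod 19. 161 ≡ 17 mod 18. So 3^{161} ≡ 3^{17} ≡ 13 mod 19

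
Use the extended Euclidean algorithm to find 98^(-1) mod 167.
Extended GCD: 98(-46) + 167(27) = 1. So 98^(-1) ≡ -46 ≡ 121 mod 167. Verify: 98 × 121 = 11858 ≡ 1 mod 167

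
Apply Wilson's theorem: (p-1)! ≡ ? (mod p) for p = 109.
By Wilson's theorem, (108)! ≡ -1 ≡ 108 (mod 109)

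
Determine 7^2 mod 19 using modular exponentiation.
7^{2} = 49 ≡ 11 (mod 19)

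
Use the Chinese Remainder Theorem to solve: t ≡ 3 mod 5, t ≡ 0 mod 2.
M = 5 × 2 = 10. M₁ = 2, y₁ ≡ 3 mod 5. M₂ = 5, y₂ ≡ 1 mod 2. t = 3×2×3 + 0×5×1 ≡ 8 mod 10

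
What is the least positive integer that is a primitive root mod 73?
g = 5. For each prime q|72: 5^{36}≡72, 5^{24}≡8, none ≡ 1, so ord_73(5) = 72 and 5 is a primitive root.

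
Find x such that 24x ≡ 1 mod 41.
Since 41 is prime, by Fermat 24^(-1) ≡ 24^{39} ≡ 12 mod 41. Verify: 24 × 12 = 288 ≡ 1 mod 41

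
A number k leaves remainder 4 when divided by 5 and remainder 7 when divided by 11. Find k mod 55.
M = 5 × 11 = 55. M₁ = 11, y₁ ≡ 1 mod 5. M₂ = 5, y₂ ≡ 9 mod 11. k = 4×11×1 + 7×5×9 ≡ 29 mod 55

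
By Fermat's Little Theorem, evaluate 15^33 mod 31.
By Fermat: 15^{30} ≡ 1 (mod 31). So 15^{33} = 15^{30} · 15^{3} ≡ 15^{3} ≡ 27 (mod 31)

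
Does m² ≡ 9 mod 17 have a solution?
By Euler's criterion: 9^{8} ≡ 1 mod 17. Since this equals 1, 9 is a QR.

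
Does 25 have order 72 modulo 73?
25^{36} ≡ 1 (mod 73) and 36 < 72, so ord_73(25) = 36 ≠ 72 and 25 is not a primitive root.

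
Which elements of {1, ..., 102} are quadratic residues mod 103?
Squares in Z_103*: {1, 2, 4, 7, 8, 9, 13, 14, 15, 16, 17, 18, 19, 23, 25, 26, 28, 29, 30, 32, 33, 34, 36, 38, 41, 46, 49, 50, 52, 55, 56, 58, 59, 60, 61, 63, 64, 66, 68, 72, 76, 79, 81, 82, 83, 91, 92, 93, 97, 98, 100}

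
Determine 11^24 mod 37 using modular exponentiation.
By repeated squaring (mod 37): 11^{1}≡11, 11^{2}≡10, 11^{4}≡26, 11^{8}≡10, 11^{16}≡26. Then 11^{24} = 11^{16+8} ≡ 26 × 10 ≡ 1 (mod 37)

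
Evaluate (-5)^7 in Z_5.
By repeated squaring (mod 5): (-5)^{1}≡0, (-5)^{2}≡0, (-5)^{4}≡0. Then (-5)^{7} = (-5)^{4+2+1} ≡ 0 × 0 × 0 ≡ 0 (mod 5)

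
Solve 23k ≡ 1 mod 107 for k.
Since 107 is prime, by Fermat 23^(-1) ≡ 23^{105} ≡ 14 mod 107. Verify: 23 × 14 = 322 ≡ 1 mod 107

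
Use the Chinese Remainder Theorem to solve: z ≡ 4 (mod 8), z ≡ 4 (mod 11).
M = 8 × 11 = 88. M₁ = 11, y₁ ≡ 3 (mod 8). M₂ = 8, y₂ ≡ 7 (mod 11). z = 4×11×3 + 4×8×7 ≡ 4 (mod 88)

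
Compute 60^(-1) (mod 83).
Since 83 is prime, by Fermat 60^(-1) ≡ 60^{81} ≡ 18 (mod 83). Verify: 60 × 18 = 1080 ≡ 1 (mod 83)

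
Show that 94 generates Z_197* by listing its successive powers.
94^1, 94^2, ..., 94^{196} mod 197: [94, 168, 32, 53, 57, 39, 120, 51, 66, 97, 56, 142, 149, 19, 13, 40, 17, 22, 98, 150, 113, 181, 72, 70, 79, 137, 73, 164, 50, 169, 126, 24, 89, 92, 177, 90, 186, 148, 122, 42, 8, 161, 162, 59, 30, 62, 115, 172, 14, 134, 185, 54, 151, 10, 152, 104, 123, 136, 176, 193, 18, 116, 69, 182, 166, 41, 111, 190, 130, 6, 170, 23, 192, 121, 145, 37, 129, 109, 2, 188, 139, 64, 106, 114, 78, 43, 102, 132, 194, 112, 87, 101, 38, 26, 80, 34, 44, 196, 103, 29, 165, 144, 140, 158, 77, 146, 131, 100, 141, 55, 48, 178, 184, 157, 180, 175, 99, 47, 84, 16, 125, 127, 118, 60, 124, 33, 147, 28, 71, 173, 108, 105, 20, 107, 11, 49, 75, 155, 189, 36, 35, 138, 167, 135, 82, 25, 183, 63, 12, 143, 46, 187, 45, 93, 74, 61, 21, 4, 179, 81, 128, 15, 31, 156, 86, 7, 67, 191, 27, 174, 5, 76, 52, 160, 68, 88, 195, 9, 58, 133, 91, 83, 119, 154, 95, 65, 3, 85, 110, 96, 159, 171, 117, 163, 153, 1]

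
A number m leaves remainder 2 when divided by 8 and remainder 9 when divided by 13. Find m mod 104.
M = 8 × 13 = 104. M₁ = 13, y₁ ≡ 5 mod 8. M₂ = 8, y₂ ≡ 5 mod 13. m = 2×13×5 + 9×8×5 ≡ 74 mod 104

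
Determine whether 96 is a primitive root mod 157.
ord_157(96) divides 156. For each prime q|156: 96^{78}≡156, 96^{52}≡12, 96^{12}≡75, none ≡ 1. So 96 has order 156 and is a primitive root mod 157.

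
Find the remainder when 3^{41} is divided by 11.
By Fermat: 3^{10} ≡ 1 (mod 11). 41 = 4×10 + 1. So 3^{41} ≡ 3^{1} ≡ 3 (mod 11)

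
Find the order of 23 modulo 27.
Powers of 23 mod 27: 23^1≡23, 23^2≡16, 23^3≡17, 23^4≡13, 23^5≡2, 23^6≡19, 23^7≡5, 23^8≡7, 23^9≡26, 23^10≡4, 23^11≡11, 23^12≡10, 23^13≡14, 23^14≡25, 23^15≡8, 23^16≡22, 23^17≡20, 23^18≡1. Order = 18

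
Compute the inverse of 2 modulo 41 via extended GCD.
Extended GCD: 2(-20) + 41(1) = 1. So 2^(-1) ≡ -20 ≡ 21 (mod 41). Verify: 2 × 21 = 42 ≡ 1 (mod 41)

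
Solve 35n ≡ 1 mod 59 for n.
Since 59 is prime, by Fermat 35^(-1) ≡ 35^{57} ≡ 27 mod 59. Verify: 35 × 27 = 945 ≡ 1 mod 59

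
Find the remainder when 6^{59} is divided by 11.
By Fermat: 6^{10} ≡ 1 mod 11. 59 = 5×10 + 9. So 6^{59} ≡ 6^{9} ≡ 2 mod 11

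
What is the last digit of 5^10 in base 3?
Using Fermat: 5^{2} ≡ 1 (mod 3). 10 ≡ 0 (mod 2). So 5^{10} ≡ 5^{0} ≡ 1 (mod 3)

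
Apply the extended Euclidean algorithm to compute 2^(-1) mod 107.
Extended GCD: 2(-53) + 107(1) = 1. So 2^(-1) ≡ -53 ≡ 54 (mod 107). Verify: 2 × 54 = 108 ≡ 1 (mod 107)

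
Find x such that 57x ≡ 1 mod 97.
Since 97 is prime, by Fermat 57^(-1) ≡ 57^{95} ≡ 80 mod 97. Verify: 57 × 80 = 4560 ≡ 1 mod 97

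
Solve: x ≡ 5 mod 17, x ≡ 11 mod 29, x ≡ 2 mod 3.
M = 17 × 29 × 3 = 1479. M₁ = 87, y₁ ≡ 9 mod 17. M₂ = 51, y₂ ≡ 4 mod 29. M₃ = 493, y₃ ≡ 1 mod 3. x = 5×87×9 + 11×51×4 + 2×493×1 ≡ 1229 mod 1479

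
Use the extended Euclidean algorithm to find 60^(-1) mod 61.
Extended GCD: 60(-1) + 61(1) = 1. So 60^(-1) ≡ -1 ≡ 60 (mod 61). Verify: 60 × 60 = 3600 ≡ 1 (mod 61)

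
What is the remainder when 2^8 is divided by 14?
By repeated squaring (mod 14): 2^{1}≡2, 2^{2}≡4, 2^{4}≡2, 2^{8}≡4. So 2^{8} ≡ 4 (mod 14)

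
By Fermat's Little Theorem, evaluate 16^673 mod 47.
By Fermat: 16^{46} ≡ 1 (mod 47). 673 ≡ 29 (mod 46). So 16^{673} ≡ 16^{29} ≡ 2 (mod 47)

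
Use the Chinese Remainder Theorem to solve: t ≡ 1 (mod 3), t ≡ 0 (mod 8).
M = 3 × 8 = 24. M₁ = 8, y₁ ≡ 2 (mod 3). M₂ = 3, y₂ ≡ 3 (mod 8). t = 1×8×2 + 0×3×3 ≡ 16 (mod 24)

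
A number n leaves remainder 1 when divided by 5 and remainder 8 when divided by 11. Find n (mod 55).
M = 5 × 11 = 55. M₁ = 11, y₁ ≡ 1 (mod 5). M₂ = 5, y₂ ≡ 9 (mod 11). n = 1×11×1 + 8×5×9 ≡ 41 (mod 55)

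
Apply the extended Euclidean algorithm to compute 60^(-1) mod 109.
Extended GCD: 60(20) + 109(-11) = 1. So 60^(-1) ≡ 20 (mod 109). Verify: 60 × 20 = 1200 ≡ 1 (mod 109)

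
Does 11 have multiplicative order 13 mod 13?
Powers of 11 mod 13: 11^1≡11, 11^2≡4, 11^3≡5, 11^4≡3, 11^5≡7, 11^6≡12, 11^7≡2, 11^8≡9, 11^9≡8, 11^10≡10, 11^11≡6, 11^12≡1. Already 11^12≡1, so the order is 12 < 13. No, the actual order is 12.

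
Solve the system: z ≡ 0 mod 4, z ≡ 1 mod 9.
M = 4 × 9 = 36. M₁ = 9, y₁ ≡ 1 mod 4. M₂ = 4, y₂ ≡ 7 mod 9. z = 0×9×1 + 1×4×7 ≡ 28 mod 36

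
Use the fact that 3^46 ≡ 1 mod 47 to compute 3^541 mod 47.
By Fermat: 3^{46} ≡ 1 mod 47. 541 ≡ 35 mod 46. So 3^{541} ≡ 3^{35} ≡ 12 mod 47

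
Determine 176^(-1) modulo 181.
Since 181 is prime, by Fermat 176^(-1) ≡ 176^{179} ≡ 36 mod 181. Verify: 176 × 36 = 6336 ≡ 1 mod 181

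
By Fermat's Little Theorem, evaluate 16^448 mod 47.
By Fermat: 16^{46} ≡ 1 (mod 47). 448 ≡ 34 (mod 46). So 16^{448} ≡ 16^{34} ≡ 12 (mod 47)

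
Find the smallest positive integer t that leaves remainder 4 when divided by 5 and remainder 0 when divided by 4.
M = 5 × 4 = 20. M₁ = 4, y₁ ≡ 4 mod 5. M₂ = 5, y₂ ≡ 1 mod 4. t = 4×4×4 + 0×5×1 ≡ 4 mod 20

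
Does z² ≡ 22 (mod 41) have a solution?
By Euler's criterion: 22^{20} ≡ 40 (mod 41). Since this equals -1 (≡ 40), 22 is not a QR.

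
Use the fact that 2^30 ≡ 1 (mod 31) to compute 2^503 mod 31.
By Fermat: 2^{30} ≡ 1 (mod 31). 503 ≡ 23 (mod 30). So 2^{503} ≡ 2^{23} ≡ 8 (mod 31)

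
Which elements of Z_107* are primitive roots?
There are φ(106) = 52 primitive roots mod 107: {2, 5, 6, 7, 8, 15, 17, 18, 20, 21, 22, 24, 26, 28, 31, 32, 38, 43, 45, 46, 50, 51, 54, 55, 58, 59, 60, 63, 65, 66, 67, 68, 70, 71, 72, 73, 74, 77, 78, 80, 82, 84, 88, 91, 93, 94, 95, 96, 97, 98, 103, 104}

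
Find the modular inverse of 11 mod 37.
Since 37 is prime, by Fermat 11^(-1) ≡ 11^{35} ≡ 27 (mod 37). Verify: 11 × 27 = 297 ≡ 1 (mod 37)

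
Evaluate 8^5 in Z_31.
By repeated squaring mod 31: 8^{1}≡8, 8^{2}≡2, 8^{4}≡4. Then 8^{5} = 8^{4+1} ≡ 4 × 8 ≡ 1 mod 31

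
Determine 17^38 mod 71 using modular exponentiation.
By repeated squaring (mod 71): 17^{1}≡17, 17^{2}≡5, 17^{4}≡25, 17^{8}≡57, 17^{16}≡54, 17^{32}≡5. Then 17^{38} = 17^{32+4+2} ≡ 5 × 25 × 5 ≡ 57 (mod 71)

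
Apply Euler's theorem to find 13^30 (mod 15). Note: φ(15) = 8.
By Euler: 13^{8} ≡ 1 (mod 15) since gcd(13, 15) = 1. 30 = 3×8 + 6. So 13^{30} ≡ 13^{6} ≡ 4 (mod 15)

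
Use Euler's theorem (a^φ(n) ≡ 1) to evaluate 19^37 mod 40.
By Euler: 19^{16} ≡ 1 (mod 40) since gcd(19, 40) = 1. 37 = 2×16 + 5. So 19^{37} ≡ 19^{5} ≡ 19 (mod 40)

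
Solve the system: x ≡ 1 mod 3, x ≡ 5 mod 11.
M = 3 × 11 = 33. M₁ = 11, y₁ ≡ 2 mod 3. M₂ = 3, y₂ ≡ 4 mod 11. x = 1×11×2 + 5×3×4 ≡ 16 mod 33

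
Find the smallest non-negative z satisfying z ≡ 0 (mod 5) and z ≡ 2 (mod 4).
M = 5 × 4 = 20. M₁ = 4, y₁ ≡ 4 (mod 5). M₂ = 5, y₂ ≡ 1 (mod 4). z = 0×4×4 + 2×5×1 ≡ 10 (mod 20)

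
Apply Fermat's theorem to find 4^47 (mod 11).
By Fermat: 4^{10} ≡ 1 (mod 11). 47 = 4×10 + 7. So 4^{47} ≡ 4^{7} ≡ 5 (mod 11)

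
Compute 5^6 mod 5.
By repeated squaring mod 5: 5^{1}≡0, 5^{2}≡0, 5^{4}≡0. Then 5^{6} = 5^{4+2} ≡ 0 × 0 ≡ 0 mod 5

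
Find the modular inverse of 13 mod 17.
Since 17 is prime, by Fermat 13^(-1) ≡ 13^{15} ≡ 4 (mod 17). Verify: 13 × 4 = 52 ≡ 1 (mod 17)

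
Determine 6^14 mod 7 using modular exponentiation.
Using Fermat: 6^{6} ≡ 1 (mod 7). 14 ≡ 2 (mod 6). So 6^{14} ≡ 6^{2} ≡ 1 (mod 7)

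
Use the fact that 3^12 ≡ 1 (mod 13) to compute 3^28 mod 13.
By Fermat: 3^{12} ≡ 1 (mod 13). 28 = 2×12 + 4. So 3^{28} ≡ 3^{4} ≡ 3 (mod 13)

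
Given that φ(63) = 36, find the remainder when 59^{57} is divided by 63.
By Euler: 59^{36} ≡ 1 mod 63 since gcd(59, 63) = 1. 57 = 1×36 + 21. So 59^{57} ≡ 59^{21} ≡ 62 mod 63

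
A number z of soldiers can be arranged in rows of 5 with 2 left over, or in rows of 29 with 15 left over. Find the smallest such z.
M = 5 × 29 = 145. M₁ = 29, y₁ ≡ 4 (mod 5). M₂ = 5, y₂ ≡ 6 (mod 29). z = 2×29×4 + 15×5×6 ≡ 102 (mod 145)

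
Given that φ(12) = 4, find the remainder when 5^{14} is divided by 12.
By Euler: 5^{4} ≡ 1 mod 12 since gcd(5, 12) = 1. 14 = 3×4 + 2. So 5^{14} ≡ 5^{2} ≡ 1 mod 12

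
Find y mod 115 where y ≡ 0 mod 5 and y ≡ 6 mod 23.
M = 5 × 23 = 115. M₁ = 23, y₁ ≡ 2 mod 5. M₂ = 5, y₂ ≡ 14 mod 23. y = 0×23×2 + 6×5×14 ≡ 75 mod 115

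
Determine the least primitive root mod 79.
g = 3. Powers: [3, 9, 27, 2, 6, 18, 54, 4, 12, ...] generates all 78 non-zero residues.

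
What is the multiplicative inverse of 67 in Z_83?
Since 83 is prime, by Fermat 67^(-1) ≡ 67^{81} ≡ 57 (mod 83). Verify: 67 × 57 = 3819 ≡ 1 (mod 83)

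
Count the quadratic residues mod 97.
Exactly half the non-zero residues mod a prime are QRs: (97-1)/2 = 48.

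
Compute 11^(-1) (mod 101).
Since 101 is prime, by Fermat 11^(-1) ≡ 11^{99} ≡ 46 (mod 101). Verify: 11 × 46 = 506 ≡ 1 (mod 101)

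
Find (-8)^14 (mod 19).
By repeated squaring (mod 19): (-8)^{1}≡11, (-8)^{2}≡7, (-8)^{4}≡11, (-8)^{8}≡7. Then (-8)^{14} = (-8)^{8+4+2} ≡ 7 × 11 × 7 ≡ 7 (mod 19)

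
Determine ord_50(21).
Powers of 21 mod 50: 21^1≡21, 21^2≡41, 21^3≡11, 21^4≡31, 21^5≡1. ord_50(21) = 5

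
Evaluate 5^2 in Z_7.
5^{2} = 25 ≡ 4 (mod 7)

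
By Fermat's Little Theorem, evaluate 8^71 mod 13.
By Fermat: 8^{12} ≡ 1 (mod 13). 71 = 5×12 + 11. So 8^{71} ≡ 8^{11} ≡ 5 (mod 13)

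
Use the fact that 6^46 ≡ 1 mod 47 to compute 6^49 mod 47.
By Fermat: 6^{46} ≡ 1 mod 47. So 6^{49} = 6^{46} · 6^{3} ≡ 6^{3} ≡ 28 mod 47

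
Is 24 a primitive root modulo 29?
24^{7} ≡ 1 (mod 29) and 7 < 28, so ord_29(24) = 7 ≠ 28 and 24 is not a primitive root.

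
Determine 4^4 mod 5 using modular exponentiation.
4^{4} = 256 ≡ 1 (mod 5)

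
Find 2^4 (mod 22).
2^{4} = 16 ≡ 16 (mod 22)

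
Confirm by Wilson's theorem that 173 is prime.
(172)! mod 173 = 172. Since this equals -1 (mod 173), Wilson confirms 173 is prime.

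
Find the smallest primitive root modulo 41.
g = 6. For each prime q|40: 6^{20}≡40, 6^{8}≡10, none ≡ 1, so ord_41(6) = 40 and 6 is a primitive root.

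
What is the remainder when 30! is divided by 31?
By Wilson's theorem, (30)! ≡ -1 ≡ 30 (mod 31)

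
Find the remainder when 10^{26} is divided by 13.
By Fermat: 10^{12} ≡ 1 mod 13. 26 = 2×12 + 2. So 10^{26} ≡ 10^{2} ≡ 9 mod 13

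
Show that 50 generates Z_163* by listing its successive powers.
50^1, 50^2, ..., 50^{162} mod 163: [50, 55, 142, 91, 149, 115, 45, 131, 30, 33, 20, 22, 122, 69, 27, 46, 18, 85, 12, 111, 8, 74, 114, 158, 76, 51, 105, 34, 70, 77, 101, 160, 13, 161, 63, 53, 42, 144, 28, 96, 73, 64, 103, 97, 123, 119, 82, 25, 109, 71, 127, 156, 139, 104, 147, 15, 98, 10, 11, 61, 116, 95, 23, 9, 124, 6, 137, 4, 37, 57, 79, 38, 107, 134, 17, 35, 120, 132, 80, 88, 162, 113, 108, 21, 72, 14, 48, 118, 32, 133, 130, 143, 141, 41, 94, 136, 117, 145, 78, 151, 52, 155, 89, 49, 5, 87, 112, 58, 129, 93, 86, 62, 3, 150, 2, 100, 110, 121, 19, 135, 67, 90, 99, 60, 66, 40, 44, 81, 138, 54, 92, 36, 7, 24, 59, 16, 148, 65, 153, 152, 102, 47, 68, 140, 154, 39, 157, 26, 159, 126, 106, 84, 125, 56, 29, 146, 128, 43, 31, 83, 75, 1]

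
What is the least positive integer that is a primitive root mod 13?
g = 2. For each prime q|12: 2^{6}≡12, 2^{4}≡3, none ≡ 1, so ord_13(2) = 12 and 2 is a primitive root.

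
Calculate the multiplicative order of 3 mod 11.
Powers of 3 mod 11: 3^1≡3, 3^2≡9, 3^3≡5, 3^4≡4, 3^5≡1. So the order of 3 is 5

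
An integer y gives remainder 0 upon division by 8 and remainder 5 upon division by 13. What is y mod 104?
M = 8 × 13 = 104. M₁ = 13, y₁ ≡ 5 mod 8. M₂ = 8, y₂ ≡ 5 mod 13. y = 0×13×5 + 5×8×5 ≡ 96 mod 104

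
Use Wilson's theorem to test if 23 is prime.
(22)! mod 23 = 22. Since 22 ≡ -1 (mod 23), 23 is prime.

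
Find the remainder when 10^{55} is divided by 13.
By Fermat: 10^{12} ≡ 1 (mod 13). 55 = 4×12 + 7. So 10^{55} ≡ 10^{7} ≡ 10 (mod 13)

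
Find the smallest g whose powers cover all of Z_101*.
g = 2. Powers: [2, 4, 8, 16, 32, 64, 27, 54, 7, 14, ...] generates all 100 non-zero residues.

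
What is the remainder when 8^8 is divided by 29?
By repeated squaring (mod 29): 8^{1}≡8, 8^{2}≡6, 8^{4}≡7, 8^{8}≡20. So 8^{8} ≡ 20 (mod 29)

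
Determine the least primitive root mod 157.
g = 5. Powers: [5, 25, 125, 154, 142, 82, 96, 9, ...] generates all 156 non-zero residues.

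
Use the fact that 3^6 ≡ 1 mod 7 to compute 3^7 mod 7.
By Fermat: 3^{6} ≡ 1 mod 7. So 3^{7} = 3^{6} · 3^{1} ≡ 3^{1} ≡ 3 mod 7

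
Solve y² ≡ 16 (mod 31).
The square roots of 16 mod 31 are 4 and 27. Verify: 4² = 16 ≡ 16 (mod 31)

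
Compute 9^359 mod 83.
Using Fermat: 9^{82} ≡ 1 mod 83. 359 ≡ 31 mod 82. So 9^{359} ≡ 9^{31} ≡ 70 mod 83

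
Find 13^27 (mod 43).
By repeated squaring (mod 43): 13^{1}≡13, 13^{2}≡40, 13^{4}≡9, 13^{8}≡38, 13^{16}≡25. Then 13^{27} = 13^{16+8+2+1} ≡ 25 × 38 × 40 × 13 ≡ 16 (mod 43)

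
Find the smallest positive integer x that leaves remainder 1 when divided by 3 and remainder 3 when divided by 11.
M = 3 × 11 = 33. M₁ = 11, y₁ ≡ 2 (mod 3). M₂ = 3, y₂ ≡ 4 (mod 11). x = 1×11×2 + 3×3×4 ≡ 25 (mod 33)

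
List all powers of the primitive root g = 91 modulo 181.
91^1, 91^2, ..., 91^{180} mod 181: [91, 136, 68, 34, 17, 99, 140, 70, 35, 108, 54, 27, 104, 52, 26, 13, 97, 139, 160, 80, 40, 20, 10, 5, 93, 137, 159, 170, 85, 133, 157, 169, 175, 178, 89, 135, 158, 79, 130, 65, 123, 152, 76, 38, 19, 100, 50, 25, 103, 142, 71, 126, 63, 122, 61, 121, 151, 166, 83, 132, 66, 33, 107, 144, 72, 36, 18, 9, 95, 138, 69, 125, 153, 167, 174, 87, 134, 67, 124, 62, 31, 106, 53, 117, 149, 165, 173, 177, 179, 180, 90, 45, 113, 147, 164, 82, 41, 111, 146, 73, 127, 154, 77, 129, 155, 168, 84, 42, 21, 101, 141, 161, 171, 176, 88, 44, 22, 11, 96, 48, 24, 12, 6, 3, 92, 46, 23, 102, 51, 116, 58, 29, 105, 143, 162, 81, 131, 156, 78, 39, 110, 55, 118, 59, 120, 60, 30, 15, 98, 49, 115, 148, 74, 37, 109, 145, 163, 172, 86, 43, 112, 56, 28, 14, 7, 94, 47, 114, 57, 119, 150, 75, 128, 64, 32, 16, 8, 4, 2, 1]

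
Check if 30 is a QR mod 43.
By Euler's criterion: 30^{21} ≡ 42 mod 43. Since this equals -1 (≡ 42), 30 is not a QR.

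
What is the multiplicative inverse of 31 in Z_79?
Since 79 is prime, by Fermat 31^(-1) ≡ 31^{77} ≡ 51 (mod 79). Verify: 31 × 51 = 1581 ≡ 1 (mod 79)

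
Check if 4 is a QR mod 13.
By Euler's criterion: 4^{6} ≡ 1 mod 13. Since this equals 1, 4 is a QR.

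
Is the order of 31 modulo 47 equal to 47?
Powers of 31 mod 47: 31^1≡31, 31^2≡21, 31^3≡40, 31^4≡18, 31^5≡41, 31^6≡2, 31^7≡15, 31^8≡42, 31^9≡33, 31^10≡36, 31^11≡35, 31^12≡4, 31^13≡30, 31^14≡37, 31^15≡19, 31^16≡25, 31^17≡23, 31^18≡8, 31^19≡13, 31^20≡27, 31^21≡38, 31^22≡3, 31^23≡46, 31^24≡16, 31^25≡26, 31^26≡7, 31^27≡29, 31^28≡6, 31^29≡45, 31^30≡32, 31^31≡5, 31^32≡14, 31^33≡11, 31^34≡12, 31^35≡43, 31^36≡17, 31^37≡10, 31^38≡28, 31^39≡22, 31^40≡24, 31^41≡39, 31^42≡34, 31^43≡20, 31^44≡9, 31^45≡44, 31^46≡1. Already 31^46≡1, so the order is 46 < 47. No, the actual order is 46.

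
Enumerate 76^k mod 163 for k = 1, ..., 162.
76^1, 76^2, ..., 76^{162} mod 163: [76, 71, 17, 151, 66, 126, 122, 144, 23, 118, 3, 65, 50, 51, 127, 35, 52, 40, 106, 69, 28, 9, 32, 150, 153, 55, 105, 156, 120, 155, 44, 84, 27, 96, 124, 133, 2, 152, 142, 34, 139, 132, 89, 81, 125, 46, 73, 6, 130, 100, 102, 91, 70, 104, 80, 49, 138, 56, 18, 64, 137, 143, 110, 47, 149, 77, 147, 88, 5, 54, 29, 85, 103, 4, 141, 121, 68, 115, 101, 15, 162, 87, 92, 146, 12, 97, 37, 41, 19, 140, 45, 160, 98, 113, 112, 36, 128, 111, 123, 57, 94, 135, 154, 131, 13, 10, 108, 58, 7, 43, 8, 119, 79, 136, 67, 39, 30, 161, 11, 21, 129, 24, 31, 74, 82, 38, 117, 90, 157, 33, 63, 61, 72, 93, 59, 83, 114, 25, 107, 145, 99, 26, 20, 53, 116, 14, 86, 16, 75, 158, 109, 134, 78, 60, 159, 22, 42, 95, 48, 62, 148, 1]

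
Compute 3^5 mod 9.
By repeated squaring mod 9: 3^{1}≡3, 3^{2}≡0, 3^{4}≡0. Then 3^{5} = 3^{4+1} ≡ 0 × 3 ≡ 0 mod 9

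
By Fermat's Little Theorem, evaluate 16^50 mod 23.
By Fermat: 16^{22} ≡ 1 mod 23. 50 = 2×22 + 6. So 16^{50} ≡ 16^{6} ≡ 4 mod 23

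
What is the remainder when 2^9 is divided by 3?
Using Fermat: 2^{2} ≡ 1 (mod 3). 9 ≡ 1 (mod 2). So 2^{9} ≡ 2^{1} ≡ 2 (mod 3)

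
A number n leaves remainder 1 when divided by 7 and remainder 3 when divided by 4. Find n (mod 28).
M = 7 × 4 = 28. M₁ = 4, y₁ ≡ 2 (mod 7). M₂ = 7, y₂ ≡ 3 (mod 4). n = 1×4×2 + 3×7×3 ≡ 15 (mod 28)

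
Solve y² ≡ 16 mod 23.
The square roots of 16 mod 23 are 4 and 19. Verify: 4² = 16 ≡ 16 mod 23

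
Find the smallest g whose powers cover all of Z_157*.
g = 5. Powers: [5, 25, 125, 154, 142, 82, 96, 9, 45, ...] generates all 156 non-zero residues.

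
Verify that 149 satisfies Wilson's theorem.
(148)! mod 149 = 148. Since this equals -1 mod 149, Wilson confirms 149 is prime.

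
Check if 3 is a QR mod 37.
By Euler's criterion: 3^{18} ≡ 1 (mod 37). Since this equals 1, 3 is a QR.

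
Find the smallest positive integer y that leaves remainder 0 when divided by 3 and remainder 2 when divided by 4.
M = 3 × 4 = 12. M₁ = 4, y₁ ≡ 1 (mod 3). M₂ = 3, y₂ ≡ 3 (mod 4). y = 0×4×1 + 2×3×3 ≡ 6 (mod 12)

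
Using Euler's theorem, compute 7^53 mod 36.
By Euler: 7^{12} ≡ 1 (mod 36) since gcd(7, 36) = 1. 53 = 4×12 + 5. So 7^{53} ≡ 7^{5} ≡ 31 (mod 36)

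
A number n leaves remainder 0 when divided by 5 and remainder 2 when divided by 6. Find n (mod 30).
M = 5 × 6 = 30. M₁ = 6, y₁ ≡ 1 (mod 5). M₂ = 5, y₂ ≡ 5 (mod 6). n = 0×6×1 + 2×5×5 ≡ 20 (mod 30)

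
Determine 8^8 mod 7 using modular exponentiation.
Using Fermat: 8^{6} ≡ 1 mod 7. 8 ≡ 2 mod 6. So 8^{8} ≡ 8^{2} ≡ 1 mod 7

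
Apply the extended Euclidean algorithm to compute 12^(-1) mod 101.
Extended GCD: 12(-42) + 101(5) = 1. So 12^(-1) ≡ -42 ≡ 59 mod 101. Verify: 12 × 59 = 708 ≡ 1 mod 101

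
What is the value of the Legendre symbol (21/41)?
(21/41) = 21^{20} mod 41 = 1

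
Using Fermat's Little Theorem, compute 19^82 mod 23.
By Fermat: 19^{22} ≡ 1 (mod 23). 82 = 3×22 + 16. So 19^{82} ≡ 19^{16} ≡ 12 (mod 23)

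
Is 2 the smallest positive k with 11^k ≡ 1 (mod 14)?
Powers of 11 mod 14: 11^1≡11, 11^2≡9, 11^3≡1. 11^2≡9≢1, so ord ≠ 2. No, the actual order is 3.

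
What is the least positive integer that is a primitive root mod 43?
g = 3. Powers: [3, 9, 27, 38, 28, 41, 37, ...] generates all 42 non-zero residues.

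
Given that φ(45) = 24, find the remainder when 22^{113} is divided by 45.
By Euler: 22^{24} ≡ 1 mod 45 since gcd(22, 45) = 1. 113 = 4×24 + 17. So 22^{113} ≡ 22^{17} ≡ 7 mod 45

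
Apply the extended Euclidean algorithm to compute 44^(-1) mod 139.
Extended GCD: 44(-60) + 139(19) = 1. So 44^(-1) ≡ -60 ≡ 79 mod 139. Verify: 44 × 79 = 3476 ≡ 1 mod 139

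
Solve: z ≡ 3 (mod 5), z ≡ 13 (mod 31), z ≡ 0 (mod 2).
M = 5 × 31 × 2 = 310. M₁ = 62, y₁ ≡ 3 (mod 5). M₂ = 10, y₂ ≡ 28 (mod 31). M₃ = 155, y₃ ≡ 1 (mod 2). z = 3×62×3 + 13×10×28 + 0×155×1 ≡ 168 (mod 310)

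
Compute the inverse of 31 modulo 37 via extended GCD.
Extended GCD: 31(6) + 37(-5) = 1. So 31^(-1) ≡ 6 mod 37. Verify: 31 × 6 = 186 ≡ 1 mod 37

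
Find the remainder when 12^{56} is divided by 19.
By Fermat: 12^{18} ≡ 1 mod 19. 56 = 3×18 + 2. So 12^{56} ≡ 12^{2} ≡ 11 mod 19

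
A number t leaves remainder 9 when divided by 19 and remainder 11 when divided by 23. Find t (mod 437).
M = 19 × 23 = 437. M₁ = 23, y₁ ≡ 5 (mod 19). M₂ = 19, y₂ ≡ 17 (mod 23). t = 9×23×5 + 11×19×17 ≡ 218 (mod 437)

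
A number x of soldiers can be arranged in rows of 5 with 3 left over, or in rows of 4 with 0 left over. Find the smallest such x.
M = 5 × 4 = 20. M₁ = 4, y₁ ≡ 4 mod 5. M₂ = 5, y₂ ≡ 1 mod 4. x = 3×4×4 + 0×5×1 ≡ 8 mod 20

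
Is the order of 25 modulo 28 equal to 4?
Powers of 25 mod 28: 25^1≡25, 25^2≡9, 25^3≡1. Already 25^3≡1, so the order is 3 < 4. No, the actual order is 3.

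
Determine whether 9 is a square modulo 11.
By Euler's criterion: 9^{5} ≡ 1 (mod 11). Since this equals 1, 9 is a QR.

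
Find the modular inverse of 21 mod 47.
Since 47 is prime, by Fermat 21^(-1) ≡ 21^{45} ≡ 9 (mod 47). Verify: 21 × 9 = 189 ≡ 1 (mod 47)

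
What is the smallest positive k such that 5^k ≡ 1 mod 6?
Powers of 5 mod 6: 5^1≡5, 5^2≡1. So the order of 5 is 2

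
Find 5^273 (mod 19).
Using Fermat: 5^{18} ≡ 1 (mod 19). 273 ≡ 3 (mod 18). So 5^{273} ≡ 5^{3} ≡ 11 (mod 19)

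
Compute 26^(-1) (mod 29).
Since 29 is prime, by Fermat 26^(-1) ≡ 26^{27} ≡ 19 (mod 29). Verify: 26 × 19 = 494 ≡ 1 (mod 29)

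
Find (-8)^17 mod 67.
By repeated squaring mod 67: (-8)^{1}≡59, (-8)^{2}≡64, (-8)^{4}≡9, (-8)^{8}≡14, (-8)^{16}≡62. Then (-8)^{17} = (-8)^{16+1} ≡ 62 × 59 ≡ 40 mod 67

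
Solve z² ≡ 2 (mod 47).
The square roots of 2 mod 47 are 7 and 40. Verify: 7² = 49 ≡ 2 (mod 47)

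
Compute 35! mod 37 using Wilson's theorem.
(36)! = (35)! × (36) ≡ -1 mod 37. So (35)! ≡ -1 × (36)^(-1) ≡ (-1)×(-1) = 1 mod 37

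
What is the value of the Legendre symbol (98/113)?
(98/113) = 98^{56} mod 113 = 1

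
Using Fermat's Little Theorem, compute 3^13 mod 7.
By Fermat: 3^{6} ≡ 1 mod 7. 13 = 2×6 + 1. So 3^{13} ≡ 3^{1} ≡ 3 mod 7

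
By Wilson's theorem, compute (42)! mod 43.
By Wilson's theorem, (42)! ≡ -1 ≡ 42 mod 43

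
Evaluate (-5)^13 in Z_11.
Using Fermat: (-5)^{10} ≡ 1 mod 11. 13 ≡ 3 mod 10. So (-5)^{13} ≡ (-5)^{3} ≡ 7 mod 11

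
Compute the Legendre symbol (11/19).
(11/19) = 11^{9} mod 19 = 1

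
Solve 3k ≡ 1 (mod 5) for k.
Since 5 is prime, by Fermat 3^(-1) ≡ 3^{3} ≡ 2 (mod 5). Verify: 3 × 2 = 6 ≡ 1 (mod 5)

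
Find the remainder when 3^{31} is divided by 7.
By Fermat: 3^{6} ≡ 1 mod 7. 31 = 5×6 + 1. So 3^{31} ≡ 3^{1} ≡ 3 mod 7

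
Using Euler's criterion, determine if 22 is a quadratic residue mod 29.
By Euler's criterion: 22^{14} ≡ 1 (mod 29). Since this equals 1, 22 is a QR.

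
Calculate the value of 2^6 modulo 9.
By repeated squaring (mod 9): 2^{1}≡2, 2^{2}≡4, 2^{4}≡7. Then 2^{6} = 2^{4+2} ≡ 7 × 4 ≡ 1 (mod 9)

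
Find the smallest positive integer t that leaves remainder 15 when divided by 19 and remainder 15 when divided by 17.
M = 19 × 17 = 323. M₁ = 17, y₁ ≡ 9 mod 19. M₂ = 19, y₂ ≡ 9 mod 17. t = 15×17×9 + 15×19×9 ≡ 15 mod 323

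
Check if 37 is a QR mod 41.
By Euler's criterion: 37^{20} ≡ 1 (mod 41). Since this equals 1, 37 is a QR.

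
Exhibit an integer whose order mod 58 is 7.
7 has order 7 mod 58 since 7^{7} ≡ 1 mod 58 and no smaller power works.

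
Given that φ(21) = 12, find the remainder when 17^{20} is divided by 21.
By Euler: 17^{12} ≡ 1 mod 21 since gcd(17, 21) = 1. 20 = 1×12 + 8. So 17^{20} ≡ 17^{8} ≡ 16 mod 21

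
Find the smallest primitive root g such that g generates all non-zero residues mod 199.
g = 3. Powers: [3, 9, 27, 81, 44, 132, 197, 193, ...] generates all 198 non-zero residues.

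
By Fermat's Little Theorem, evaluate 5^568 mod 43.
By Fermat: 5^{42} ≡ 1 (mod 43). 568 ≡ 22 (mod 42). So 5^{568} ≡ 5^{22} ≡ 38 (mod 43)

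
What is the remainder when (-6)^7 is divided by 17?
By repeated squaring (mod 17): (-6)^{1}≡11, (-6)^{2}≡2, (-6)^{4}≡4. Then (-6)^{7} = (-6)^{4+2+1} ≡ 4 × 2 × 11 ≡ 3 (mod 17)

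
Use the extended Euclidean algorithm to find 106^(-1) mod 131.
Extended GCD: 106(-21) + 131(17) = 1. So 106^(-1) ≡ -21 ≡ 110 (mod 131). Verify: 106 × 110 = 11660 ≡ 1 (mod 131)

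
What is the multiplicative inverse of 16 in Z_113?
Since 113 is prime, by Fermat 16^(-1) ≡ 16^{111} ≡ 106 (mod 113). Verify: 16 × 106 = 1696 ≡ 1 (mod 113)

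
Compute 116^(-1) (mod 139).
Since 139 is prime, by Fermat 116^(-1) ≡ 116^{137} ≡ 6 (mod 139). Verify: 116 × 6 = 696 ≡ 1 (mod 139)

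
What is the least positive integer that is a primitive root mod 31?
g = 3. Powers: [3, 9, 27, 19, 26, 16, 17, 20, 29, 25, ...] generates all 30 non-zero residues.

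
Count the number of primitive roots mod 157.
A prime p has φ(p-1) primitive roots; here φ(156) = 48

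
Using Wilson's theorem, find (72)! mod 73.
By Wilson's theorem, (72)! ≡ -1 ≡ 72 mod 73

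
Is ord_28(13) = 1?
Powers of 13 mod 28: 13^1≡13, 13^2≡1. 13^1≡13≢1, so ord ≠ 1. No, the actual order is 2.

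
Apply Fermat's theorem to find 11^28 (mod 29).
By Fermat's Little Theorem, 11^{28} ≡ 1 (mod 29) since 29 is prime and gcd(11, 29) = 1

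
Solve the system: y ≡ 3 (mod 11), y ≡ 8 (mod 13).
M = 11 × 13 = 143. M₁ = 13, y₁ ≡ 6 (mod 11). M₂ = 11, y₂ ≡ 6 (mod 13). y = 3×13×6 + 8×11×6 ≡ 47 (mod 143)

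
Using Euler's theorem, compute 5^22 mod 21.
By Euler: 5^{12} ≡ 1 (mod 21) since gcd(5, 21) = 1. 22 = 1×12 + 10. So 5^{22} ≡ 5^{10} ≡ 16 (mod 21)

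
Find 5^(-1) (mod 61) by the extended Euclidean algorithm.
Extended GCD: 5(-12) + 61(1) = 1. So 5^(-1) ≡ -12 ≡ 49 (mod 61). Verify: 5 × 49 = 245 ≡ 1 (mod 61)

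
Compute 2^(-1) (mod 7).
Since 7 is prime, by Fermat 2^(-1) ≡ 2^{5} ≡ 4 (mod 7). Verify: 2 × 4 = 8 ≡ 1 (mod 7)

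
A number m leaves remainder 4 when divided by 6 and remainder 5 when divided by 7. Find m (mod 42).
M = 6 × 7 = 42. M₁ = 7, y₁ ≡ 1 (mod 6). M₂ = 6, y₂ ≡ 6 (mod 7). m = 4×7×1 + 5×6×6 ≡ 40 (mod 42)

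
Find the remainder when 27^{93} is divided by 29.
By Fermat: 27^{28} ≡ 1 mod 29. 93 = 3×28 + 9. So 27^{93} ≡ 27^{9} ≡ 10 mod 29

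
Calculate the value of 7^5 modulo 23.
By repeated squaring (mod 23): 7^{1}≡7, 7^{2}≡3, 7^{4}≡9. Then 7^{5} = 7^{4+1} ≡ 9 × 7 ≡ 17 (mod 23)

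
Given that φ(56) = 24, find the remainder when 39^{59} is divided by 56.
By Euler: 39^{24} ≡ 1 (mod 56) since gcd(39, 56) = 1. 59 = 2×24 + 11. So 39^{59} ≡ 39^{11} ≡ 23 (mod 56)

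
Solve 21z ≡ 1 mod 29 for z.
Since 29 is prime, by Fermat 21^(-1) ≡ 21^{27} ≡ 18 mod 29. Verify: 21 × 18 = 378 ≡ 1 mod 29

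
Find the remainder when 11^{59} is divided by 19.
By Fermat: 11^{18} ≡ 1 (mod 19). 59 = 3×18 + 5. So 11^{59} ≡ 11^{5} ≡ 7 (mod 19)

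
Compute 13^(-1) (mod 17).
Since 17 is prime, by Fermat 13^(-1) ≡ 13^{15} ≡ 4 (mod 17). Verify: 13 × 4 = 52 ≡ 1 (mod 17)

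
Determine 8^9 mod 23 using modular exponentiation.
By repeated squaring (mod 23): 8^{1}≡8, 8^{2}≡18, 8^{4}≡2, 8^{8}≡4. Then 8^{9} = 8^{8+1} ≡ 4 × 8 ≡ 9 (mod 23)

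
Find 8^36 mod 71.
By repeated squaring mod 71: 8^{1}≡8, 8^{2}≡64, 8^{4}≡49, 8^{8}≡58, 8^{16}≡27, 8^{32}≡19. Then 8^{36} = 8^{32+4} ≡ 19 × 49 ≡ 8 mod 71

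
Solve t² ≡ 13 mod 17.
The square roots of 13 mod 17 are 8 and 9. Verify: 8² = 64 ≡ 13 mod 17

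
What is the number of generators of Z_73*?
Number of primitive roots mod 73 = φ(p-1) = φ(72) = 24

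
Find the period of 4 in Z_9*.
Powers of 4 mod 9: 4^1≡4, 4^2≡7, 4^3≡1. Order = 3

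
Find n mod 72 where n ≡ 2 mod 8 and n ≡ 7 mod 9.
M = 8 × 9 = 72. M₁ = 9, y₁ ≡ 1 mod 8. M₂ = 8, y₂ ≡ 8 mod 9. n = 2×9×1 + 7×8×8 ≡ 34 mod 72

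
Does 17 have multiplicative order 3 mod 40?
Powers of 17 mod 40: 17^1≡17, 17^2≡9, 17^3≡33, 17^4≡1. 17^3≡33≢1, so ord ≠ 3. No, the actual order is 4.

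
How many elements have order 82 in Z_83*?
There are φ(83-1) = φ(82) = 40 primitive roots modulo 83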